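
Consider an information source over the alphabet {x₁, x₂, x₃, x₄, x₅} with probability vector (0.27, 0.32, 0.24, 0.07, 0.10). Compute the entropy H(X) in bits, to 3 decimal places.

2.131 bits

H = −Σ pᵢ log₂ pᵢ.
−0.27·log₂(0.27) = 0.5100
−0.32·log₂(0.32) = 0.5260
−0.24·log₂(0.24) = 0.4941
−0.07·log₂(0.07) = 0.2686
−0.10·log₂(0.10) = 0.3322
Sum ≈ 2.1309 → 2.131 bits.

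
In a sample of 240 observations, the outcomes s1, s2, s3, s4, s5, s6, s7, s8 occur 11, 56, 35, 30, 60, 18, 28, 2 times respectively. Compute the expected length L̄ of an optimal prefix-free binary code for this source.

Probabilities are the counts divided by 240.
Repeatedly combine the two least-probable nodes; the expected code length is the sum of the merged weights.
merge 1/120 + 11/240 → 13/240
merge 13/240 + 3/40 → 31/240
merge 7/60 + 1/8 → 29/120
merge 31/240 + 7/48 → 11/40
merge 7/30 + 29/120 → 19/40
merge 1/4 + 11/40 → 21/40
merge 19/40 + 21/40 → 1
L = 13/240 + 31/240 + 29/120 + 11/40 + 19/40 + 21/40 + 1 = 27/10 = 2.7 bits/symbol.

2.7 bits/symbol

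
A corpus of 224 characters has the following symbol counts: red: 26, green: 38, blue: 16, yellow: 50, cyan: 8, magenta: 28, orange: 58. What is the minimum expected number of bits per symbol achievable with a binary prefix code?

2.625 bits/symbol

Probabilities are the counts divided by 224.
Repeatedly combine the two least-probable nodes; the expected code length is the sum of the merged weights.
merge 1/28 + 1/14 → 3/28
merge 3/28 + 13/112 → 25/112
merge 1/8 + 19/112 → 33/112
merge 25/112 + 25/112 → 25/56
merge 29/112 + 33/112 → 31/56
merge 25/56 + 31/56 → 1
L = 3/28 + 25/112 + 33/112 + 25/56 + 31/56 + 1 = 21/8 = 2.625 bits/symbol.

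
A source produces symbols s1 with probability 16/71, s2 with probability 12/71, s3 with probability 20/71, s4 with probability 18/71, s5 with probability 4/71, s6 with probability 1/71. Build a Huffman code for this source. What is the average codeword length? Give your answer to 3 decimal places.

Repeatedly combine the two least-probable nodes; the expected code length is the sum of the merged weights.
merge 1/71 + 4/71 → 5/71
merge 5/71 + 12/71 → 17/71
merge 16/71 + 17/71 → 33/71
merge 18/71 + 20/71 → 38/71
merge 33/71 + 38/71 → 1
L = 5/71 + 17/71 + 33/71 + 38/71 + 1 = 164/71 ≈ 2.310 bits/symbol.

2.310 bits/symbol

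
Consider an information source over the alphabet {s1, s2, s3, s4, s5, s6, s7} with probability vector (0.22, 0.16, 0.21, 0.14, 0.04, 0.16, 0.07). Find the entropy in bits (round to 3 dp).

2.651 bits

H = −Σ pᵢ log₂ pᵢ.
−0.22·log₂(0.22) = 0.4806
−0.16·log₂(0.16) = 0.4230
−0.21·log₂(0.21) = 0.4728
−0.14·log₂(0.14) = 0.3971
−0.04·log₂(0.04) = 0.1858
−0.16·log₂(0.16) = 0.4230
−0.07·log₂(0.07) = 0.2686
Sum ≈ 2.6509 → 2.651 bits.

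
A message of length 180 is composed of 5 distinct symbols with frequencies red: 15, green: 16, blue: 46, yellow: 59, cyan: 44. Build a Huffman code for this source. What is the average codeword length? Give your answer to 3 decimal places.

Probabilities are the counts divided by 180.
Repeatedly combine the two least-probable nodes; the expected code length is the sum of the merged weights.
merge 1/12 + 4/45 → 31/180
merge 31/180 + 11/45 → 5/12
merge 23/90 + 59/180 → 7/12
merge 5/12 + 7/12 → 1
L = 31/180 + 5/12 + 7/12 + 1 = 391/180 ≈ 2.172 bits/symbol.

2.172 bits/symbol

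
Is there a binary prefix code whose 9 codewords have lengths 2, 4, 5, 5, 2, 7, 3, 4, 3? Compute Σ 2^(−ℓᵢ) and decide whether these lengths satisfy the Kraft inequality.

With common denominator 2^7 = 128: Σ 2^(−ℓᵢ) = 32/128 + 8/128 + 4/128 + 4/128 + 32/128 + 1/128 + 16/128 + 8/128 + 16/128 = 121/128 = 0.9453125.
Kraft's inequality requires Σ ≤ 1; here Σ = 0.9453125 ≤ 1, so such a prefix code exists.

0.9453125; yes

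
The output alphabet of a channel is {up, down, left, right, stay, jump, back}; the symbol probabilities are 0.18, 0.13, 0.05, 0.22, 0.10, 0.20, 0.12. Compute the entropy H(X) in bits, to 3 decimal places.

2.688 bits

H = −Σ pᵢ log₂ pᵢ.
−0.18·log₂(0.18) = 0.4453
−0.13·log₂(0.13) = 0.3826
−0.05·log₂(0.05) = 0.2161
−0.22·log₂(0.22) = 0.4806
−0.10·log₂(0.10) = 0.3322
−0.20·log₂(0.20) = 0.4644
−0.12·log₂(0.12) = 0.3671
Sum ≈ 2.6883 → 2.688 bits.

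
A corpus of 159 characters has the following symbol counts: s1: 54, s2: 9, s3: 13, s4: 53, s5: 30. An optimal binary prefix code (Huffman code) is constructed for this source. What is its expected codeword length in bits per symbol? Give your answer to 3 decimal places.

2.126 bits/symbol

Probabilities are the counts divided by 159.
Repeatedly combine the two least-probable nodes; the expected code length is the sum of the merged weights.
merge 3/53 + 13/159 → 22/159
merge 22/159 + 10/53 → 52/159
merge 52/159 + 1/3 → 35/53
merge 18/53 + 35/53 → 1
L = 22/159 + 52/159 + 35/53 + 1 = 338/159 ≈ 2.126 bits/symbol.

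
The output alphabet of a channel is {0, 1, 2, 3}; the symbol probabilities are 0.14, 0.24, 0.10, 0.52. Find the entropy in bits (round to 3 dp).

H = −Σ pᵢ log₂ pᵢ.
−0.14·log₂(0.14) = 0.3971
−0.24·log₂(0.24) = 0.4941
−0.10·log₂(0.10) = 0.3322
−0.52·log₂(0.52) = 0.4906
Sum ≈ 1.7140 → 1.714 bits.

1.714 bits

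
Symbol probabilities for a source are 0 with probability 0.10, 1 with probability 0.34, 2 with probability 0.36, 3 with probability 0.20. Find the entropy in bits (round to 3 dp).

1.856 bits

H = −Σ pᵢ log₂ pᵢ.
−0.10·log₂(0.10) = 0.3322
−0.34·log₂(0.34) = 0.5292
−0.36·log₂(0.36) = 0.5306
−0.20·log₂(0.20) = 0.4644
Sum ≈ 1.8564 → 1.856 bits.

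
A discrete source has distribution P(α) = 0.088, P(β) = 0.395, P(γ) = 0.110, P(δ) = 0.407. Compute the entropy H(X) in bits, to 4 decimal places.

1.7160 bits

H = −Σ pᵢ log₂ pᵢ.
−0.088·log₂(0.088) = 0.3086
−0.395·log₂(0.395) = 0.5293
−0.110·log₂(0.110) = 0.3503
−0.407·log₂(0.407) = 0.5278
Sum ≈ 1.7160 → 1.7160 bits.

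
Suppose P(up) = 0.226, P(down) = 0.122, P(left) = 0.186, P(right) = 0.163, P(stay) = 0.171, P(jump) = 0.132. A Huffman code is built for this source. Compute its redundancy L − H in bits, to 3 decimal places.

0.034 bits

Entropy H = −Σ p log₂ p ≈ 2.5544 bits.
Huffman merges: 61/500+33/250→127/500; 163/1000+171/1000→167/500; 93/500+113/500→103/250; 127/500+167/500→147/250; 103/250+147/250→1. L = 647/250 ≈ 2.5880.
L − H = 2.5880 − 2.5544 = 0.034 bits.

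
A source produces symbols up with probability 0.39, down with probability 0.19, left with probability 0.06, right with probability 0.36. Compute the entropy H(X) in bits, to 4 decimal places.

1.7592 bits

H = −Σ pᵢ log₂ pᵢ.
−0.39·log₂(0.39) = 0.5298
−0.19·log₂(0.19) = 0.4552
−0.06·log₂(0.06) = 0.2435
−0.36·log₂(0.36) = 0.5306
Sum ≈ 1.7592 → 1.7592 bits.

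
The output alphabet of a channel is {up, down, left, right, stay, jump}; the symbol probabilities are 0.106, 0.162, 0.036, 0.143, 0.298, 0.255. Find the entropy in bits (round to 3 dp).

H = −Σ pᵢ log₂ pᵢ.
−0.106·log₂(0.106) = 0.3432
−0.162·log₂(0.162) = 0.4254
−0.036·log₂(0.036) = 0.1727
−0.143·log₂(0.143) = 0.4012
−0.298·log₂(0.298) = 0.5205
−0.255·log₂(0.255) = 0.5027
Sum ≈ 2.3657 → 2.366 bits.

2.366 bits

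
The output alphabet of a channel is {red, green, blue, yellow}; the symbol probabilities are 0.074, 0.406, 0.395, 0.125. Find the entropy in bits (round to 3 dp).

1.710 bits

H = −Σ pᵢ log₂ pᵢ.
−0.074·log₂(0.074) = 0.2780
−0.406·log₂(0.406) = 0.5280
−0.395·log₂(0.395) = 0.5293
−0.125·log₂(0.125) = 0.3750
Sum ≈ 1.7103 → 1.710 bits.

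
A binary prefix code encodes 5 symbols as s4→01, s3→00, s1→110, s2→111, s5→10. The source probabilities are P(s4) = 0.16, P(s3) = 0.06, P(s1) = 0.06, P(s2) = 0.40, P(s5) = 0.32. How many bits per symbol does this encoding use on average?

2.46 bits/symbol

L̄ = Σ pᵢ·ℓᵢ = 0.16·2 + 0.06·2 + 0.06·3 + 0.40·3 + 0.32·2 = 2.46 bits/symbol.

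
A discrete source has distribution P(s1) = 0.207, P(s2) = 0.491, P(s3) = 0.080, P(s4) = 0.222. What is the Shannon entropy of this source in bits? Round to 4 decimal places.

H = −Σ pᵢ log₂ pᵢ.
−0.207·log₂(0.207) = 0.4704
−0.491·log₂(0.491) = 0.5039
−0.080·log₂(0.080) = 0.2915
−0.222·log₂(0.222) = 0.4820
Sum ≈ 1.7478 → 1.7478 bits.

1.7478 bits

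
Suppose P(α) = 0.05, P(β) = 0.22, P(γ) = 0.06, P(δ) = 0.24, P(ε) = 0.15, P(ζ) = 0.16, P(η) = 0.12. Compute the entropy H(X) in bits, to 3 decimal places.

H = −Σ pᵢ log₂ pᵢ.
−0.05·log₂(0.05) = 0.2161
−0.22·log₂(0.22) = 0.4806
−0.06·log₂(0.06) = 0.2435
−0.24·log₂(0.24) = 0.4941
−0.15·log₂(0.15) = 0.4105
−0.16·log₂(0.16) = 0.4230
−0.12·log₂(0.12) = 0.3671
Sum ≈ 2.6350 → 2.635 bits.

2.635 bits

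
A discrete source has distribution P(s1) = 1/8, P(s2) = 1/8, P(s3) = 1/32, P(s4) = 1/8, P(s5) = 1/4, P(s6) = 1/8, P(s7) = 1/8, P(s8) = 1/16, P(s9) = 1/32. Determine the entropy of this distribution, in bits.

Each probability is a power of 1/2, so log₂(1/p) is an integer.
H = Σ p·log₂(1/p) = 1/8·3 + 1/8·3 + 1/32·5 + 1/8·3 + 1/4·2 + 1/8·3 + 1/8·3 + 1/16·4 + 1/32·5 = 2.9375 bits.

2.9375 bits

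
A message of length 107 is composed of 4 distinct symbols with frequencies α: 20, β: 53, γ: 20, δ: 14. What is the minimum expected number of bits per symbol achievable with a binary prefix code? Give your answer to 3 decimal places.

Probabilities are the counts divided by 107.
Repeatedly combine the two least-probable nodes; the expected code length is the sum of the merged weights.
merge 14/107 + 20/107 → 34/107
merge 20/107 + 34/107 → 54/107
merge 53/107 + 54/107 → 1
L = 34/107 + 54/107 + 1 = 195/107 ≈ 1.822 bits/symbol.

1.822 bits/symbol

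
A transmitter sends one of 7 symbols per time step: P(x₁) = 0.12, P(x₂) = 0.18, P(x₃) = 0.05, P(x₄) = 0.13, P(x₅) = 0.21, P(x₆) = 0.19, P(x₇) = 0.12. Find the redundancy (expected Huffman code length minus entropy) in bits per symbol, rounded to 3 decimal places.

Entropy H = −Σ p log₂ p ≈ 2.7062 bits.
Huffman merges: 1/20+3/25→17/100; 3/25+13/100→1/4; 17/100+9/50→7/20; 19/100+21/100→2/5; 1/4+7/20→3/5; 2/5+3/5→1. L = 277/100 ≈ 2.7700.
L − H = 2.7700 − 2.7062 = 0.064 bits.

0.064 bits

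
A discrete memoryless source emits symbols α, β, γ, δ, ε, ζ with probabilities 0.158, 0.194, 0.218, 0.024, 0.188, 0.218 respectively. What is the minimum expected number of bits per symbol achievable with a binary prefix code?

2.552 bits/symbol

Repeatedly combine the two least-probable nodes; the expected code length is the sum of the merged weights.
merge 3/125 + 79/500 → 91/500
merge 91/500 + 47/250 → 37/100
merge 97/500 + 109/500 → 103/250
merge 109/500 + 37/100 → 147/250
merge 103/250 + 147/250 → 1
L = 91/500 + 37/100 + 103/250 + 147/250 + 1 = 319/125 = 2.552 bits/symbol.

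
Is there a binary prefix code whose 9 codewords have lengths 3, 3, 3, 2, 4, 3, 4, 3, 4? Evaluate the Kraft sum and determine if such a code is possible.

1.0625; no

With common denominator 2^4 = 16: Σ 2^(−ℓᵢ) = 2/16 + 2/16 + 2/16 + 4/16 + 1/16 + 2/16 + 1/16 + 2/16 + 1/16 = 17/16 = 1.0625.
Kraft's inequality requires Σ ≤ 1; here Σ = 1.0625 > 1, so no such prefix code exists.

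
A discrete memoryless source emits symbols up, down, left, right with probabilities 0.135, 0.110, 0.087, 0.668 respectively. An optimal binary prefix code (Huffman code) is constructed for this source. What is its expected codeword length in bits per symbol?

Repeatedly combine the two least-probable nodes; the expected code length is the sum of the merged weights.
merge 87/1000 + 11/100 → 197/1000
merge 27/200 + 197/1000 → 83/250
merge 83/250 + 167/250 → 1
L = 197/1000 + 83/250 + 1 = 1529/1000 = 1.529 bits/symbol.

1.529 bits/symbol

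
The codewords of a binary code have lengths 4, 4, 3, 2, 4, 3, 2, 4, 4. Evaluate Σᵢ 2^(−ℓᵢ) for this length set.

With common denominator 2^4 = 16: Σ 2^(−ℓᵢ) = 1/16 + 1/16 + 2/16 + 4/16 + 1/16 + 2/16 + 4/16 + 1/16 + 1/16 = 17/16 = 1.0625.

1.0625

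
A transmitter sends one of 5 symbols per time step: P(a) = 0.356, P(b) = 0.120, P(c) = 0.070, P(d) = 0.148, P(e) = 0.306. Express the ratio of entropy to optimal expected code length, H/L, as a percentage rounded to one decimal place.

Entropy H = −Σ p log₂ p ≈ 2.0968 bits.
Huffman merges: 7/100+3/25→19/100; 37/250+19/100→169/500; 153/500+169/500→161/250; 89/250+161/250→1. L = 543/250 ≈ 2.1720.
Efficiency = H/L = 2.0968/2.1720 = 96.5%.

96.5%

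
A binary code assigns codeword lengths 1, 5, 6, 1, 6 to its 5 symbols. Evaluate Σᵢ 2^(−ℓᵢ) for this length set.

1.0625

With common denominator 2^6 = 64: Σ 2^(−ℓᵢ) = 32/64 + 2/64 + 1/64 + 32/64 + 1/64 = 68/64 = 1.0625.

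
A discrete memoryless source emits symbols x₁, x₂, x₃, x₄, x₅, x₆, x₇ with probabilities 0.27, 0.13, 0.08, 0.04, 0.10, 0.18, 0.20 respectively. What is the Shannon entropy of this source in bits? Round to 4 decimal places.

2.6118 bits

H = −Σ pᵢ log₂ pᵢ.
−0.27·log₂(0.27) = 0.5100
−0.13·log₂(0.13) = 0.3826
−0.08·log₂(0.08) = 0.2915
−0.04·log₂(0.04) = 0.1858
−0.10·log₂(0.10) = 0.3322
−0.18·log₂(0.18) = 0.4453
−0.20·log₂(0.20) = 0.4644
Sum ≈ 2.6118 → 2.6118 bits.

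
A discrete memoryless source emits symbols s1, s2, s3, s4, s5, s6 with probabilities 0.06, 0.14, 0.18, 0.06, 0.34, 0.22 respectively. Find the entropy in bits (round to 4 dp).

H = −Σ pᵢ log₂ pᵢ.
−0.06·log₂(0.06) = 0.2435
−0.14·log₂(0.14) = 0.3971
−0.18·log₂(0.18) = 0.4453
−0.06·log₂(0.06) = 0.2435
−0.34·log₂(0.34) = 0.5292
−0.22·log₂(0.22) = 0.4806
Sum ≈ 2.3392 → 2.3392 bits.

2.3392 bits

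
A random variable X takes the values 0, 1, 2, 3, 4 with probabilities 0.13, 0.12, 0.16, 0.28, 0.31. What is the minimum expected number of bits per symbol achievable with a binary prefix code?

2.25 bits/symbol

Repeatedly combine the two least-probable nodes; the expected code length is the sum of the merged weights.
merge 3/25 + 13/100 → 1/4
merge 4/25 + 1/4 → 41/100
merge 7/25 + 31/100 → 59/100
merge 41/100 + 59/100 → 1
L = 1/4 + 41/100 + 59/100 + 1 = 9/4 = 2.25 bits/symbol.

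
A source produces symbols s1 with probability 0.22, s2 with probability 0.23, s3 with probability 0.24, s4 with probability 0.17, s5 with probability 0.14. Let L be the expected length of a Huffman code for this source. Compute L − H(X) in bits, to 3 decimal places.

Entropy H = −Σ p log₂ p ≈ 2.2941 bits.
Huffman merges: 7/50+17/100→31/100; 11/50+23/100→9/20; 6/25+31/100→11/20; 9/20+11/20→1. L = 231/100 ≈ 2.3100.
L − H = 2.3100 − 2.2941 = 0.016 bits.

0.016 bits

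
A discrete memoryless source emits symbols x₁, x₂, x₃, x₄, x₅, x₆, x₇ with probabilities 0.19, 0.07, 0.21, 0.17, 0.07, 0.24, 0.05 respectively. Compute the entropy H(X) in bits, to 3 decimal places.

H = −Σ pᵢ log₂ pᵢ.
−0.19·log₂(0.19) = 0.4552
−0.07·log₂(0.07) = 0.2686
−0.21·log₂(0.21) = 0.4728
−0.17·log₂(0.17) = 0.4346
−0.07·log₂(0.07) = 0.2686
−0.24·log₂(0.24) = 0.4941
−0.05·log₂(0.05) = 0.2161
Sum ≈ 2.6100 → 2.610 bits.

2.610 bits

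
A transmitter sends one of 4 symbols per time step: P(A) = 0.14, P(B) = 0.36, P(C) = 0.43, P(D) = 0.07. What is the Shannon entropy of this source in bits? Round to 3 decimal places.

1.720 bits

H = −Σ pᵢ log₂ pᵢ.
−0.14·log₂(0.14) = 0.3971
−0.36·log₂(0.36) = 0.5306
−0.43·log₂(0.43) = 0.5236
−0.07·log₂(0.07) = 0.2686
Sum ≈ 1.7198 → 1.720 bits.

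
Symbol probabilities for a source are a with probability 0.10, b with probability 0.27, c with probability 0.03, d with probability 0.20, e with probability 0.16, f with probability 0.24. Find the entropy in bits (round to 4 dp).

2.3755 bits

H = −Σ pᵢ log₂ pᵢ.
−0.10·log₂(0.10) = 0.3322
−0.27·log₂(0.27) = 0.5100
−0.03·log₂(0.03) = 0.1518
−0.20·log₂(0.20) = 0.4644
−0.16·log₂(0.16) = 0.4230
−0.24·log₂(0.24) = 0.4941
Sum ≈ 2.3755 → 2.3755 bits.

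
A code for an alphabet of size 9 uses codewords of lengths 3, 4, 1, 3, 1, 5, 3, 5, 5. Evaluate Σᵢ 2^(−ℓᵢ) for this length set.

1.53125

With common denominator 2^5 = 32: Σ 2^(−ℓᵢ) = 4/32 + 2/32 + 16/32 + 4/32 + 16/32 + 1/32 + 4/32 + 1/32 + 1/32 = 49/32 = 1.53125.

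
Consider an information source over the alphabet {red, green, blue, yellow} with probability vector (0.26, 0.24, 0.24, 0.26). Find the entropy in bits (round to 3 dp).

H = −Σ pᵢ log₂ pᵢ.
−0.26·log₂(0.26) = 0.5053
−0.24·log₂(0.24) = 0.4941
−0.24·log₂(0.24) = 0.4941
−0.26·log₂(0.26) = 0.5053
Sum ≈ 1.9988 → 1.999 bits.

1.999 bits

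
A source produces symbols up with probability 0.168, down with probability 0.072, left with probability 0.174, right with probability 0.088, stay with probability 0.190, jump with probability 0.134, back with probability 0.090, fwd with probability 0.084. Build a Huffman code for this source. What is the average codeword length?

Repeatedly combine the two least-probable nodes; the expected code length is the sum of the merged weights.
merge 9/125 + 21/250 → 39/250
merge 11/125 + 9/100 → 89/500
merge 67/500 + 39/250 → 29/100
merge 21/125 + 87/500 → 171/500
merge 89/500 + 19/100 → 46/125
merge 29/100 + 171/500 → 79/125
merge 46/125 + 79/125 → 1
L = 39/250 + 89/500 + 29/100 + 171/500 + 46/125 + 79/125 + 1 = 1483/500 = 2.966 bits/symbol.

2.966 bits/symbol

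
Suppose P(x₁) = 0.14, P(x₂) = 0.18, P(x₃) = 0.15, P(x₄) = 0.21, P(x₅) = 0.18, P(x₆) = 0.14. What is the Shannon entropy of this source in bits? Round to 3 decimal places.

2.568 bits

H = −Σ pᵢ log₂ pᵢ.
−0.14·log₂(0.14) = 0.3971
−0.18·log₂(0.18) = 0.4453
−0.15·log₂(0.15) = 0.4105
−0.21·log₂(0.21) = 0.4728
−0.18·log₂(0.18) = 0.4453
−0.14·log₂(0.14) = 0.3971
Sum ≈ 2.5682 → 2.568 bits.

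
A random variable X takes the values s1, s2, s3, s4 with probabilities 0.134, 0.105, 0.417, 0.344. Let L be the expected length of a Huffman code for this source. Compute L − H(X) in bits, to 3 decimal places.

Entropy H = −Σ p log₂ p ≈ 1.7858 bits.
Huffman merges: 21/200+67/500→239/1000; 239/1000+43/125→583/1000; 417/1000+583/1000→1. L = 911/500 ≈ 1.8220.
L − H = 1.8220 − 1.7858 = 0.036 bits.

0.036 bits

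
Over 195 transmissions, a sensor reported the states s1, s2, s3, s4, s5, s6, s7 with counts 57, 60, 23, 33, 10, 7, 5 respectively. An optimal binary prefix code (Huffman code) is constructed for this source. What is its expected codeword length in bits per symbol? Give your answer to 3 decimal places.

Probabilities are the counts divided by 195.
Repeatedly combine the two least-probable nodes; the expected code length is the sum of the merged weights.
merge 1/39 + 7/195 → 4/65
merge 2/39 + 4/65 → 22/195
merge 22/195 + 23/195 → 3/13
merge 11/65 + 3/13 → 2/5
merge 19/65 + 4/13 → 3/5
merge 2/5 + 3/5 → 1
L = 4/65 + 22/195 + 3/13 + 2/5 + 3/5 + 1 = 469/195 ≈ 2.405 bits/symbol.

2.405 bits/symbol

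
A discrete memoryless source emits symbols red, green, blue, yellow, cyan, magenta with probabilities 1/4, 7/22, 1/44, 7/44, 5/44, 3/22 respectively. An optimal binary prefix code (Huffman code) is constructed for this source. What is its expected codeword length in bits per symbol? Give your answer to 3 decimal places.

2.409 bits/symbol

Repeatedly combine the two least-probable nodes; the expected code length is the sum of the merged weights.
merge 1/44 + 5/44 → 3/22
merge 3/22 + 3/22 → 3/11
merge 7/44 + 1/4 → 9/22
merge 3/11 + 7/22 → 13/22
merge 9/22 + 13/22 → 1
L = 3/22 + 3/11 + 9/22 + 13/22 + 1 = 53/22 ≈ 2.409 bits/symbol.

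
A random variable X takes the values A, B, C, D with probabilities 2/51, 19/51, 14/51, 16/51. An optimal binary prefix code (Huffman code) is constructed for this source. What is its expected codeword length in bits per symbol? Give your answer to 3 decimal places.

Repeatedly combine the two least-probable nodes; the expected code length is the sum of the merged weights.
merge 2/51 + 14/51 → 16/51
merge 16/51 + 16/51 → 32/51
merge 19/51 + 32/51 → 1
L = 16/51 + 32/51 + 1 = 33/17 ≈ 1.941 bits/symbol.

1.941 bits/symbol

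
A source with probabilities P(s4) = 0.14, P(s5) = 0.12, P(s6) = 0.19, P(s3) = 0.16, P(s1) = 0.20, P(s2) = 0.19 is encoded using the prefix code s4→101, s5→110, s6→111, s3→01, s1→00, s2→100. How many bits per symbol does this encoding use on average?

2.64 bits/symbol

L̄ = Σ pᵢ·ℓᵢ = 0.14·3 + 0.12·3 + 0.19·3 + 0.16·2 + 0.20·2 + 0.19·3 = 2.64 bits/symbol.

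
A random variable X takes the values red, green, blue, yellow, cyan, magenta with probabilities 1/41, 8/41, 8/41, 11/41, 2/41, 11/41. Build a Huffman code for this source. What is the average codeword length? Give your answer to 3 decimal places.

2.341 bits/symbol

Repeatedly combine the two least-probable nodes; the expected code length is the sum of the merged weights.
merge 1/41 + 2/41 → 3/41
merge 3/41 + 8/41 → 11/41
merge 8/41 + 11/41 → 19/41
merge 11/41 + 11/41 → 22/41
merge 19/41 + 22/41 → 1
L = 3/41 + 11/41 + 19/41 + 22/41 + 1 = 96/41 ≈ 2.341 bits/symbol.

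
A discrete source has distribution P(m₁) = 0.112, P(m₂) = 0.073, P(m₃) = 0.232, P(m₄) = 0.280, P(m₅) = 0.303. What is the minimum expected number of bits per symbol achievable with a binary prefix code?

2.185 bits/symbol

Repeatedly combine the two least-probable nodes; the expected code length is the sum of the merged weights.
merge 73/1000 + 14/125 → 37/200
merge 37/200 + 29/125 → 417/1000
merge 7/25 + 303/1000 → 583/1000
merge 417/1000 + 583/1000 → 1
L = 37/200 + 417/1000 + 583/1000 + 1 = 437/200 = 2.185 bits/symbol.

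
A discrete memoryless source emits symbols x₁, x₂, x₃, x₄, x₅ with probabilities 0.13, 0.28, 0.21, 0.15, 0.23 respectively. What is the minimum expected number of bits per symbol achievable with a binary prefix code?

Repeatedly combine the two least-probable nodes; the expected code length is the sum of the merged weights.
merge 13/100 + 3/20 → 7/25
merge 21/100 + 23/100 → 11/25
merge 7/25 + 7/25 → 14/25
merge 11/25 + 14/25 → 1
L = 7/25 + 11/25 + 14/25 + 1 = 57/25 = 2.28 bits/symbol.

2.28 bits/symbol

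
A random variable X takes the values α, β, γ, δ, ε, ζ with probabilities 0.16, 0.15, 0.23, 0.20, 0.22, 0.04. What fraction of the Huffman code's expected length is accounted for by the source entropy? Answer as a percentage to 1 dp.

96.5%

Entropy H = −Σ p log₂ p ≈ 2.4519 bits.
Huffman merges: 1/25+3/20→19/100; 4/25+19/100→7/20; 1/5+11/50→21/50; 23/100+7/20→29/50; 21/50+29/50→1. L = 127/50 ≈ 2.5400.
Efficiency = H/L = 2.4519/2.5400 = 96.5%.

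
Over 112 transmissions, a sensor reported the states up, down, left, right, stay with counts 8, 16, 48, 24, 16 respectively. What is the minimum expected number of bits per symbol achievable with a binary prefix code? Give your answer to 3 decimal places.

2.143 bits/symbol

Probabilities are the counts divided by 112.
Repeatedly combine the two least-probable nodes; the expected code length is the sum of the merged weights.
merge 1/14 + 1/7 → 3/14
merge 1/7 + 3/14 → 5/14
merge 3/14 + 5/14 → 4/7
merge 3/7 + 4/7 → 1
L = 3/14 + 5/14 + 4/7 + 1 = 15/7 ≈ 2.143 bits/symbol.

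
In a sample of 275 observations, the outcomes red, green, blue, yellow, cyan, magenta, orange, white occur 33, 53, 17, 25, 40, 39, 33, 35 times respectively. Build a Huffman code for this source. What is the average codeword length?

2.96 bits/symbol

Probabilities are the counts divided by 275.
Repeatedly combine the two least-probable nodes; the expected code length is the sum of the merged weights.
merge 17/275 + 1/11 → 42/275
merge 3/25 + 3/25 → 6/25
merge 7/55 + 39/275 → 74/275
merge 8/55 + 42/275 → 82/275
merge 53/275 + 6/25 → 119/275
merge 74/275 + 82/275 → 156/275
merge 119/275 + 156/275 → 1
L = 42/275 + 6/25 + 74/275 + 82/275 + 119/275 + 156/275 + 1 = 74/25 = 2.96 bits/symbol.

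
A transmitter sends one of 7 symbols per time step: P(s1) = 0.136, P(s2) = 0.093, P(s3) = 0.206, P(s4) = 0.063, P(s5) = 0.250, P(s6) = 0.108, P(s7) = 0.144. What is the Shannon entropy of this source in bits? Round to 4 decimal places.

2.6803 bits

H = −Σ pᵢ log₂ pᵢ.
−0.136·log₂(0.136) = 0.3915
−0.093·log₂(0.093) = 0.3187
−0.206·log₂(0.206) = 0.4695
−0.063·log₂(0.063) = 0.2513
−0.250·log₂(0.250) = 0.5000
−0.108·log₂(0.108) = 0.3468
−0.144·log₂(0.144) = 0.4026
Sum ≈ 2.6803 → 2.6803 bits.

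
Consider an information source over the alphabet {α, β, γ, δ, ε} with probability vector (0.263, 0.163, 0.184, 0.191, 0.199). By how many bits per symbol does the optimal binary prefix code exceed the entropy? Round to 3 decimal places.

Entropy H = −Σ p log₂ p ≈ 2.3024 bits.
Huffman merges: 163/1000+23/125→347/1000; 191/1000+199/1000→39/100; 263/1000+347/1000→61/100; 39/100+61/100→1. L = 2347/1000 ≈ 2.3470.
L − H = 2.3470 − 2.3024 = 0.045 bits.

0.045 bits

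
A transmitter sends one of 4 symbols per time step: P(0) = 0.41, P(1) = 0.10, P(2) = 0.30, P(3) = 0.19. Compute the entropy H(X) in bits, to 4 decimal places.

H = −Σ pᵢ log₂ pᵢ.
−0.41·log₂(0.41) = 0.5274
−0.10·log₂(0.10) = 0.3322
−0.30·log₂(0.30) = 0.5211
−0.19·log₂(0.19) = 0.4552
Sum ≈ 1.8359 → 1.8359 bits.

1.8359 bits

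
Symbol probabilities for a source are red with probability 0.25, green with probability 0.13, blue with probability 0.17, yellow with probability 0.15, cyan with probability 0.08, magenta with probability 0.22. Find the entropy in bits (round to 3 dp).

H = −Σ pᵢ log₂ pᵢ.
−0.25·log₂(0.25) = 0.5000
−0.13·log₂(0.13) = 0.3826
−0.17·log₂(0.17) = 0.4346
−0.15·log₂(0.15) = 0.4105
−0.08·log₂(0.08) = 0.2915
−0.22·log₂(0.22) = 0.4806
Sum ≈ 2.4999 → 2.500 bits.

2.500 bits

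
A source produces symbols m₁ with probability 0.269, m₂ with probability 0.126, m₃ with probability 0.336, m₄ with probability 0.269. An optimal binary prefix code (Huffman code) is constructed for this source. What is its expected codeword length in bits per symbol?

Repeatedly combine the two least-probable nodes; the expected code length is the sum of the merged weights.
merge 63/500 + 269/1000 → 79/200
merge 269/1000 + 42/125 → 121/200
merge 79/200 + 121/200 → 1
L = 79/200 + 121/200 + 1 = 2 bits/symbol.

2 bits/symbol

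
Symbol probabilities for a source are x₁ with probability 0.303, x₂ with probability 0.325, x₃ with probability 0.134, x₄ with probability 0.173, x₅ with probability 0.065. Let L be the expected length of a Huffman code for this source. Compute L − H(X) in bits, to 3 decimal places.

0.067 bits

Entropy H = −Σ p log₂ p ≈ 2.1317 bits.
Huffman merges: 13/200+67/500→199/1000; 173/1000+199/1000→93/250; 303/1000+13/40→157/250; 93/250+157/250→1. L = 2199/1000 ≈ 2.1990.
L − H = 2.1990 − 2.1317 = 0.067 bits.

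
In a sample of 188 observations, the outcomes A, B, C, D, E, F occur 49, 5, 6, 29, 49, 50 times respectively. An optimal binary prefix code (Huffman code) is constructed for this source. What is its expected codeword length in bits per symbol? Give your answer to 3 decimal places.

Probabilities are the counts divided by 188.
Repeatedly combine the two least-probable nodes; the expected code length is the sum of the merged weights.
merge 5/188 + 3/94 → 11/188
merge 11/188 + 29/188 → 10/47
merge 10/47 + 49/188 → 89/188
merge 49/188 + 25/94 → 99/188
merge 89/188 + 99/188 → 1
L = 11/188 + 10/47 + 89/188 + 99/188 + 1 = 427/188 ≈ 2.271 bits/symbol.

2.271 bits/symbol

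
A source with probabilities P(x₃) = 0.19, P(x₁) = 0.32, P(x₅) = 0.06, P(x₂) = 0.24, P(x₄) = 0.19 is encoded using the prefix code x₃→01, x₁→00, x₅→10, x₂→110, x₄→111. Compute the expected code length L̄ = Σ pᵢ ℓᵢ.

L̄ = Σ pᵢ·ℓᵢ = 0.19·2 + 0.32·2 + 0.06·2 + 0.24·3 + 0.19·3 = 2.43 bits/symbol.

2.43 bits/symbol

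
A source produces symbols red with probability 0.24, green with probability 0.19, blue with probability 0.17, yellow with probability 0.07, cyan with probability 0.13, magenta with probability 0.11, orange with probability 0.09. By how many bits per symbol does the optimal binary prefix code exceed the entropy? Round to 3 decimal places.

0.032 bits

Entropy H = −Σ p log₂ p ≈ 2.6981 bits.
Huffman merges: 7/100+9/100→4/25; 11/100+13/100→6/25; 4/25+17/100→33/100; 19/100+6/25→43/100; 6/25+33/100→57/100; 43/100+57/100→1. L = 273/100 ≈ 2.7300.
L − H = 2.7300 − 2.6981 = 0.032 bits.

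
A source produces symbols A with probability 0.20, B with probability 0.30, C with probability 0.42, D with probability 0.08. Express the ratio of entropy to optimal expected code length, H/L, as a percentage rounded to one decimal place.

96.9%

Entropy H = −Σ p log₂ p ≈ 1.8026 bits.
Huffman merges: 2/25+1/5→7/25; 7/25+3/10→29/50; 21/50+29/50→1. L = 93/50 ≈ 1.8600.
Efficiency = H/L = 1.8026/1.8600 = 96.9%.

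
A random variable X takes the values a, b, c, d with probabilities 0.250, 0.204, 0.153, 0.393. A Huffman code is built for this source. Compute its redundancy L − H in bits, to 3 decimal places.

Entropy H = −Σ p log₂ p ≈ 1.9118 bits.
Huffman merges: 153/1000+51/250→357/1000; 1/4+357/1000→607/1000; 393/1000+607/1000→1. L = 491/250 ≈ 1.9640.
L − H = 1.9640 − 1.9118 = 0.052 bits.

0.052 bits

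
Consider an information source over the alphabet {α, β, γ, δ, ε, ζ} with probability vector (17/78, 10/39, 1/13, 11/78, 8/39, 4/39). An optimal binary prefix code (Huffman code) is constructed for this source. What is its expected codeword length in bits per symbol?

2.5 bits/symbol

Repeatedly combine the two least-probable nodes; the expected code length is the sum of the merged weights.
merge 1/13 + 4/39 → 7/39
merge 11/78 + 7/39 → 25/78
merge 8/39 + 17/78 → 11/26
merge 10/39 + 25/78 → 15/26
merge 11/26 + 15/26 → 1
L = 7/39 + 25/78 + 11/26 + 15/26 + 1 = 5/2 = 2.5 bits/symbol.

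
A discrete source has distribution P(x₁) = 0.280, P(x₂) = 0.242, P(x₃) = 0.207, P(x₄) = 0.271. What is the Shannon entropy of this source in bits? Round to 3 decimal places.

1.990 bits

H = −Σ pᵢ log₂ pᵢ.
−0.280·log₂(0.280) = 0.5142
−0.242·log₂(0.242) = 0.4954
−0.207·log₂(0.207) = 0.4704
−0.271·log₂(0.271) = 0.5105
Sum ≈ 1.9904 → 1.990 bits.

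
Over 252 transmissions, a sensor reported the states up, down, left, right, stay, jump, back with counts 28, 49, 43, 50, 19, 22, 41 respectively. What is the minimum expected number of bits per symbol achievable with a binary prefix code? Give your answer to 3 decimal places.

2.770 bits/symbol

Probabilities are the counts divided by 252.
Repeatedly combine the two least-probable nodes; the expected code length is the sum of the merged weights.
merge 19/252 + 11/126 → 41/252
merge 1/9 + 41/252 → 23/84
merge 41/252 + 43/252 → 1/3
merge 7/36 + 25/126 → 11/28
merge 23/84 + 1/3 → 17/28
merge 11/28 + 17/28 → 1
L = 41/252 + 23/84 + 1/3 + 11/28 + 17/28 + 1 = 349/126 ≈ 2.770 bits/symbol.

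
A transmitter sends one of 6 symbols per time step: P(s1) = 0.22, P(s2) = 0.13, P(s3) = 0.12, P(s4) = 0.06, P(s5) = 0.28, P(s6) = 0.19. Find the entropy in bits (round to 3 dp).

H = −Σ pᵢ log₂ pᵢ.
−0.22·log₂(0.22) = 0.4806
−0.13·log₂(0.13) = 0.3826
−0.12·log₂(0.12) = 0.3671
−0.06·log₂(0.06) = 0.2435
−0.28·log₂(0.28) = 0.5142
−0.19·log₂(0.19) = 0.4552
Sum ≈ 2.4433 → 2.443 bits.

2.443 bits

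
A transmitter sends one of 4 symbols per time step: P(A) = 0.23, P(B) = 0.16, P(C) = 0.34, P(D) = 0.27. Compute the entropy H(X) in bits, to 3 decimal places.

H = −Σ pᵢ log₂ pᵢ.
−0.23·log₂(0.23) = 0.4877
−0.16·log₂(0.16) = 0.4230
−0.34·log₂(0.34) = 0.5292
−0.27·log₂(0.27) = 0.5100
Sum ≈ 1.9499 → 1.950 bits.

1.950 bits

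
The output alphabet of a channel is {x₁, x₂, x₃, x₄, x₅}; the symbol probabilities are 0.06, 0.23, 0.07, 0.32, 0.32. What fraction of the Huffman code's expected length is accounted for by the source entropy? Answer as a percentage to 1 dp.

Entropy H = −Σ p log₂ p ≈ 2.0518 bits.
Huffman merges: 3/50+7/100→13/100; 13/100+23/100→9/25; 8/25+8/25→16/25; 9/25+16/25→1. L = 213/100 ≈ 2.1300.
Efficiency = H/L = 2.0518/2.1300 = 96.3%.

96.3%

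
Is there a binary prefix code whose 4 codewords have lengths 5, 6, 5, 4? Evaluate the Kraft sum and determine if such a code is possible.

0.140625; yes

With common denominator 2^6 = 64: Σ 2^(−ℓᵢ) = 2/64 + 1/64 + 2/64 + 4/64 = 9/64 = 0.140625.
Kraft's inequality requires Σ ≤ 1; here Σ = 0.140625 ≤ 1, so such a prefix code exists.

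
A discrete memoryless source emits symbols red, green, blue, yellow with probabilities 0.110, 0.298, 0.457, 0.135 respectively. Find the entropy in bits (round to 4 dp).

1.7771 bits

H = −Σ pᵢ log₂ pᵢ.
−0.110·log₂(0.110) = 0.3503
−0.298·log₂(0.298) = 0.5205
−0.457·log₂(0.457) = 0.5163
−0.135·log₂(0.135) = 0.3900
Sum ≈ 1.7771 → 1.7771 bits.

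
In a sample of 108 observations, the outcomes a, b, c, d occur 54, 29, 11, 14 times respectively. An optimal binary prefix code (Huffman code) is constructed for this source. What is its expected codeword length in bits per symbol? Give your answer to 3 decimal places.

Probabilities are the counts divided by 108.
Repeatedly combine the two least-probable nodes; the expected code length is the sum of the merged weights.
merge 11/108 + 7/54 → 25/108
merge 25/108 + 29/108 → 1/2
merge 1/2 + 1/2 → 1
L = 25/108 + 1/2 + 1 = 187/108 ≈ 1.731 bits/symbol.

1.731 bits/symbol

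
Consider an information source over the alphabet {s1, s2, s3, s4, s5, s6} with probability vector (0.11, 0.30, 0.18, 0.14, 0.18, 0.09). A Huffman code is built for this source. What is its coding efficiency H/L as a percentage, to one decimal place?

Entropy H = −Σ p log₂ p ≈ 2.4718 bits.
Huffman merges: 9/100+11/100→1/5; 7/50+9/50→8/25; 9/50+1/5→19/50; 3/10+8/25→31/50; 19/50+31/50→1. L = 63/25 ≈ 2.5200.
Efficiency = H/L = 2.4718/2.5200 = 98.1%.

98.1%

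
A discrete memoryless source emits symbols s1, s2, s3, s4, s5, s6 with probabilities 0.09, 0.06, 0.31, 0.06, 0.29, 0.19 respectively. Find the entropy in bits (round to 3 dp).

H = −Σ pᵢ log₂ pᵢ.
−0.09·log₂(0.09) = 0.3127
−0.06·log₂(0.06) = 0.2435
−0.31·log₂(0.31) = 0.5238
−0.06·log₂(0.06) = 0.2435
−0.29·log₂(0.29) = 0.5179
−0.19·log₂(0.19) = 0.4552
Sum ≈ 2.2966 → 2.297 bits.

2.297 bits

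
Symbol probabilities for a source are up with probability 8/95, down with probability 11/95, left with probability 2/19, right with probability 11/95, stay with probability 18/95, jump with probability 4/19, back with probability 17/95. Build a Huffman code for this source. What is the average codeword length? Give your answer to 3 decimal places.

2.789 bits/symbol

Repeatedly combine the two least-probable nodes; the expected code length is the sum of the merged weights.
merge 8/95 + 2/19 → 18/95
merge 11/95 + 11/95 → 22/95
merge 17/95 + 18/95 → 7/19
merge 18/95 + 4/19 → 2/5
merge 22/95 + 7/19 → 3/5
merge 2/5 + 3/5 → 1
L = 18/95 + 22/95 + 7/19 + 2/5 + 3/5 + 1 = 53/19 ≈ 2.789 bits/symbol.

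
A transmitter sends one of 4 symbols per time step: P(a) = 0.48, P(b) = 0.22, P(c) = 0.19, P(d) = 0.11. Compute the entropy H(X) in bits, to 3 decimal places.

H = −Σ pᵢ log₂ pᵢ.
−0.48·log₂(0.48) = 0.5083
−0.22·log₂(0.22) = 0.4806
−0.19·log₂(0.19) = 0.4552
−0.11·log₂(0.11) = 0.3503
Sum ≈ 1.7944 → 1.794 bits.

1.794 bits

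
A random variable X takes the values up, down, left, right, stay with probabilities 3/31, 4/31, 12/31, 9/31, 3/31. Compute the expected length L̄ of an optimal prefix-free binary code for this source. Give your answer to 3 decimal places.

Repeatedly combine the two least-probable nodes; the expected code length is the sum of the merged weights.
merge 3/31 + 3/31 → 6/31
merge 4/31 + 6/31 → 10/31
merge 9/31 + 10/31 → 19/31
merge 12/31 + 19/31 → 1
L = 6/31 + 10/31 + 19/31 + 1 = 66/31 ≈ 2.129 bits/symbol.

2.129 bits/symbol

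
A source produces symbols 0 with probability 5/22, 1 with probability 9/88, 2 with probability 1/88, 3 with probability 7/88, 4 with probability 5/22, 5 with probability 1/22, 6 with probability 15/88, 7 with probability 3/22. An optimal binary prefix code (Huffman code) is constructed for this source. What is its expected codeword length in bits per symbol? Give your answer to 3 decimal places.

2.739 bits/symbol

Repeatedly combine the two least-probable nodes; the expected code length is the sum of the merged weights.
merge 1/88 + 1/22 → 5/88
merge 5/88 + 7/88 → 3/22
merge 9/88 + 3/22 → 21/88
merge 3/22 + 15/88 → 27/88
merge 5/22 + 5/22 → 5/11
merge 21/88 + 27/88 → 6/11
merge 5/11 + 6/11 → 1
L = 5/88 + 3/22 + 21/88 + 27/88 + 5/11 + 6/11 + 1 = 241/88 ≈ 2.739 bits/symbol.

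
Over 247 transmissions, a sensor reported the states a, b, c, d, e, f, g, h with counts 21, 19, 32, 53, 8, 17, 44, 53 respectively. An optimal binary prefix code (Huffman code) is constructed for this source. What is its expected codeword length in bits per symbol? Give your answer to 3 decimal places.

2.834 bits/symbol

Probabilities are the counts divided by 247.
Repeatedly combine the two least-probable nodes; the expected code length is the sum of the merged weights.
merge 8/247 + 17/247 → 25/247
merge 1/13 + 21/247 → 40/247
merge 25/247 + 32/247 → 3/13
merge 40/247 + 44/247 → 84/247
merge 53/247 + 53/247 → 106/247
merge 3/13 + 84/247 → 141/247
merge 106/247 + 141/247 → 1
L = 25/247 + 40/247 + 3/13 + 84/247 + 106/247 + 141/247 + 1 = 700/247 ≈ 2.834 bits/symbol.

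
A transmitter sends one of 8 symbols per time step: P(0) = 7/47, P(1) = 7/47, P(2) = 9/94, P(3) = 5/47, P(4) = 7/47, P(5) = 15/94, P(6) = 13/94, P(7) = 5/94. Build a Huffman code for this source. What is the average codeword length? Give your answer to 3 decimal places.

2.989 bits/symbol

Repeatedly combine the two least-probable nodes; the expected code length is the sum of the merged weights.
merge 5/94 + 9/94 → 7/47
merge 5/47 + 13/94 → 23/94
merge 7/47 + 7/47 → 14/47
merge 7/47 + 7/47 → 14/47
merge 15/94 + 23/94 → 19/47
merge 14/47 + 14/47 → 28/47
merge 19/47 + 28/47 → 1
L = 7/47 + 23/94 + 14/47 + 14/47 + 19/47 + 28/47 + 1 = 281/94 ≈ 2.989 bits/symbol.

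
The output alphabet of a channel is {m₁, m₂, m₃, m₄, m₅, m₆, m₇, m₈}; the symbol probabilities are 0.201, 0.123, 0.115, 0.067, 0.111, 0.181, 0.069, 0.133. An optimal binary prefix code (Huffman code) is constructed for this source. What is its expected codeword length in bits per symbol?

2.935 bits/symbol

Repeatedly combine the two least-probable nodes; the expected code length is the sum of the merged weights.
merge 67/1000 + 69/1000 → 17/125
merge 111/1000 + 23/200 → 113/500
merge 123/1000 + 133/1000 → 32/125
merge 17/125 + 181/1000 → 317/1000
merge 201/1000 + 113/500 → 427/1000
merge 32/125 + 317/1000 → 573/1000
merge 427/1000 + 573/1000 → 1
L = 17/125 + 113/500 + 32/125 + 317/1000 + 427/1000 + 573/1000 + 1 = 587/200 = 2.935 bits/symbol.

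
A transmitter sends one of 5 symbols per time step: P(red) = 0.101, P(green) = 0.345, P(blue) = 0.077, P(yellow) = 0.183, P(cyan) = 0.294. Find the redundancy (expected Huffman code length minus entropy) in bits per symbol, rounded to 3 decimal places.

0.062 bits

Entropy H = −Σ p log₂ p ≈ 2.1162 bits.
Huffman merges: 77/1000+101/1000→89/500; 89/500+183/1000→361/1000; 147/500+69/200→639/1000; 361/1000+639/1000→1. L = 1089/500 ≈ 2.1780.
L − H = 2.1780 − 2.1162 = 0.062 bits.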